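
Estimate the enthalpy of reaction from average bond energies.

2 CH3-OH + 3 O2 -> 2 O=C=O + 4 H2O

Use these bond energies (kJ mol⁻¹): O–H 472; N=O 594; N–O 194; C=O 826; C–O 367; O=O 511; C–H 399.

ΔH ≈ −1475 kJ

Bonds broken (reactants):
  C–H: 6 × 399 = 2394
  C–O: 2 × 367 = 734
  O–H: 2 × 472 = 944
  O=O: 3 × 511 = 1533
  Σ(broken) = 5605 kJ
Bonds formed (products):
  C=O: 4 × 826 = 3304
  O–H: 8 × 472 = 3776
  Σ(formed) = 7080 kJ
ΔH = Σ(broken) − Σ(formed) = 5605 − 7080 = −1475 kJ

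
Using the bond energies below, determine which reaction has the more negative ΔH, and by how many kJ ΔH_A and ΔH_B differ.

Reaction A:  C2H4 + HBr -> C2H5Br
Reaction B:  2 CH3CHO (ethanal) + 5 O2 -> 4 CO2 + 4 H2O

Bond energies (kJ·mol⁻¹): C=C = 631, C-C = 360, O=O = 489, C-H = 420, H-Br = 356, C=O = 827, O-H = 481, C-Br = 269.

Reaction B, by 2223 kJ

Reaction A:
  Bonds broken (reactants):
    C-H: 4 × 420 = 1680
    C=C: 1 × 631 = 631
    H-Br: 1 × 356 = 356
    Σ(broken) = 2667 kJ
  Bonds formed (products):
    C-Br: 1 × 269 = 269
    C-C: 1 × 360 = 360
    C-H: 5 × 420 = 2100
    Σ(formed) = 2729 kJ
  ΔH_A = 2667 − 2729 = −62 kJ
Reaction B:
  Bonds broken (reactants):
    C-C: 2 × 360 = 720
    C-H: 8 × 420 = 3360
    C=O: 2 × 827 = 1654
    O=O: 5 × 489 = 2445
    Σ(broken) = 8179 kJ
  Bonds formed (products):
    C=O: 8 × 827 = 6616
    O-H: 8 × 481 = 3848
    Σ(formed) = 10464 kJ
  ΔH_B = 8179 − 10464 = −2285 kJ
ΔH_A − ΔH_B = +2223 kJ, so reaction B has the more negative ΔH; |ΔH_A − ΔH_B| = 2223 kJ.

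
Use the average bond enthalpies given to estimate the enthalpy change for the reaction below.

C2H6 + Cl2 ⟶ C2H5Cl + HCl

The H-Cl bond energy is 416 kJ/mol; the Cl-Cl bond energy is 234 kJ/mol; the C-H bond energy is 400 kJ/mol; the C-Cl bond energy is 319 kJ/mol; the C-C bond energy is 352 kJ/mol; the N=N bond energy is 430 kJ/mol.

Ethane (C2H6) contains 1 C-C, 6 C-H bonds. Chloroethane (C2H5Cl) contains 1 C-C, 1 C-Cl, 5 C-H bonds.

Bonds broken (reactants):
  C-C: 1 × 352 = 352
  C-H: 6 × 400 = 2400
  Cl-Cl: 1 × 234 = 234
  Σ(broken) = 2986 kJ
Bonds formed (products):
  C-C: 1 × 352 = 352
  C-Cl: 1 × 319 = 319
  C-H: 5 × 400 = 2000
  H-Cl: 1 × 416 = 416
  Σ(formed) = 3087 kJ
ΔH = Σ(broken) − Σ(formed) = 2986 − 3087 = −101 kJ

ΔH ≈ −101 kJ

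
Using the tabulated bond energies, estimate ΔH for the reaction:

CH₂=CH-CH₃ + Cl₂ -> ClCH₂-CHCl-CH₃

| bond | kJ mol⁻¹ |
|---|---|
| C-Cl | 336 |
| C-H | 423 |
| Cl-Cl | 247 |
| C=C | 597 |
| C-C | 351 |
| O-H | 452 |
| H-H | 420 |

ΔH ≈ −179 kJ

Bonds broken (reactants):
  C-C: 1 × 351 = 351
  C-H: 6 × 423 = 2538
  C=C: 1 × 597 = 597
  Cl-Cl: 1 × 247 = 247
  Σ(broken) = 3733 kJ
Bonds formed (products):
  C-C: 2 × 351 = 702
  C-Cl: 2 × 336 = 672
  C-H: 6 × 423 = 2538
  Σ(formed) = 3912 kJ
ΔH = Σ(broken) − Σ(formed) = 3733 − 3912 = −179 kJ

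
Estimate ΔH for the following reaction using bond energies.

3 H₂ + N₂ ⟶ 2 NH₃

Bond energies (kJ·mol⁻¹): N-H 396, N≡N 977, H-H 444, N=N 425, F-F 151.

Bonds broken (reactants):
  H-H: 3 × 444 = 1332
  N≡N: 1 × 977 = 977
  Σ(broken) = 2309 kJ
Bonds formed (products):
  N-H: 6 × 396 = 2376
  Σ(formed) = 2376 kJ
ΔH = Σ(broken) − Σ(formed) = 2309 − 2376 = −67 kJ

ΔH ≈ −67 kJ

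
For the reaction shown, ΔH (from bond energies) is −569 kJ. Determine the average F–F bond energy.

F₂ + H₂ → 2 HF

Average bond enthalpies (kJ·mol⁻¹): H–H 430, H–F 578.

D(F–F) ≈ 157 kJ/mol

Let D be the F–F bond energy.
Σ(broken) = 1×D + 1×430 = 430 + D
Σ(formed) = 2×578 = 1156
ΔH = Σ(broken) − Σ(formed) = (430 + D) − (1156) = −726 + D
Setting this equal to −569 kJ gives D = 157 kJ/mol.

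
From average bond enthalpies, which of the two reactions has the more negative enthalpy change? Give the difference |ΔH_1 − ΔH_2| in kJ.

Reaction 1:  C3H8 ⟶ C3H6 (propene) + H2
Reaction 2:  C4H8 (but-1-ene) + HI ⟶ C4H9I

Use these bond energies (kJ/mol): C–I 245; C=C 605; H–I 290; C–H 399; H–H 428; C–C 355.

Reaction 2, by 224 kJ

Reaction 1:
  Bonds broken (reactants):
    C–C: 2 × 355 = 710
    C–H: 8 × 399 = 3192
    Σ(broken) = 3902 kJ
  Bonds formed (products):
    C–C: 1 × 355 = 355
    C–H: 6 × 399 = 2394
    C=C: 1 × 605 = 605
    H–H: 1 × 428 = 428
    Σ(formed) = 3782 kJ
  ΔH_1 = 3902 − 3782 = +120 kJ
Reaction 2:
  Bonds broken (reactants):
    C–C: 2 × 355 = 710
    C–H: 8 × 399 = 3192
    C=C: 1 × 605 = 605
    H–I: 1 × 290 = 290
    Σ(broken) = 4797 kJ
  Bonds formed (products):
    C–C: 3 × 355 = 1065
    C–H: 9 × 399 = 3591
    C–I: 1 × 245 = 245
    Σ(formed) = 4901 kJ
  ΔH_2 = 4797 − 4901 = −104 kJ
ΔH_1 − ΔH_2 = +224 kJ, so reaction 2 has the more negative ΔH; |ΔH_1 − ΔH_2| = 224 kJ.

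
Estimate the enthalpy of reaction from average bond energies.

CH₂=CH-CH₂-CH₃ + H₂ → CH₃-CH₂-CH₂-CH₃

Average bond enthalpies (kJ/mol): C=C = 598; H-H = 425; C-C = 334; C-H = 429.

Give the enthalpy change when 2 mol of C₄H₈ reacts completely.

Bonds broken (reactants):
  C-C: 2 × 334 = 668
  C-H: 8 × 429 = 3432
  C=C: 1 × 598 = 598
  H-H: 1 × 425 = 425
  Σ(broken) = 5123 kJ
Bonds formed (products):
  C-C: 3 × 334 = 1002
  C-H: 10 × 429 = 4290
  Σ(formed) = 5292 kJ
ΔH = Σ(broken) − Σ(formed) = 5123 − 5292 = −169 kJ
For 2× the reaction as written: 2 × (−169) = −338 kJ

ΔH = −338 kJ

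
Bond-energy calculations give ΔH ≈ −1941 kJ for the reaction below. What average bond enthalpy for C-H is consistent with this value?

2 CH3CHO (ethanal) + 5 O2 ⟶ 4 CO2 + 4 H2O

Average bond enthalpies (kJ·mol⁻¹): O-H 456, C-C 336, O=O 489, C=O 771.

Let D be the C-H bond energy.
Σ(broken) = 2×336 + 8×D + 2×771 + 5×489 = 4659 + 8D
Σ(formed) = 8×771 + 8×456 = 9816
ΔH = Σ(broken) − Σ(formed) = (4659 + 8D) − (9816) = −5157 + 8D
Setting this equal to −1941 kJ gives 8D = 3216, so D = 402 kJ/mol.

D(C-H) ≈ 402 kJ/mol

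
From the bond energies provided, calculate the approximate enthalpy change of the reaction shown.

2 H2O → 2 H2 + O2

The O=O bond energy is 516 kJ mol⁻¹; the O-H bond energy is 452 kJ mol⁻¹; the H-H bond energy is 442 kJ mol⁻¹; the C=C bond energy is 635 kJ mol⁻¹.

ΔH ≈ +408 kJ

Bonds broken (reactants):
  O-H: 4 × 452 = 1808
  Σ(broken) = 1808 kJ
Bonds formed (products):
  H-H: 2 × 442 = 884
  O=O: 1 × 516 = 516
  Σ(formed) = 1400 kJ
ΔH = Σ(broken) − Σ(formed) = 1808 − 1400 = +408 kJ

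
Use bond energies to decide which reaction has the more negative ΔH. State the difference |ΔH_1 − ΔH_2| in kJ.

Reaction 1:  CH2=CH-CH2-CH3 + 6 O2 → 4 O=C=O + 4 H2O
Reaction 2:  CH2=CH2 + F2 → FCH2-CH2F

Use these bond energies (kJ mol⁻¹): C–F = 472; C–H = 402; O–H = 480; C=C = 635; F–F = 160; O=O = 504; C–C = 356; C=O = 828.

Reaction 1, by 2372 kJ

Reaction 1:
  Bonds broken (reactants):
    C–C: 2 × 356 = 712
    C–H: 8 × 402 = 3216
    C=C: 1 × 635 = 635
    O=O: 6 × 504 = 3024
    Σ(broken) = 7587 kJ
  Bonds formed (products):
    C=O: 8 × 828 = 6624
    O–H: 8 × 480 = 3840
    Σ(formed) = 10464 kJ
  ΔH_1 = 7587 − 10464 = −2877 kJ
Reaction 2:
  Bonds broken (reactants):
    C–H: 4 × 402 = 1608
    C=C: 1 × 635 = 635
    F–F: 1 × 160 = 160
    Σ(broken) = 2403 kJ
  Bonds formed (products):
    C–C: 1 × 356 = 356
    C–F: 2 × 472 = 944
    C–H: 4 × 402 = 1608
    Σ(formed) = 2908 kJ
  ΔH_2 = 2403 − 2908 = −505 kJ
ΔH_1 − ΔH_2 = −2372 kJ, so reaction 1 has the more negative ΔH; |ΔH_1 − ΔH_2| = 2372 kJ.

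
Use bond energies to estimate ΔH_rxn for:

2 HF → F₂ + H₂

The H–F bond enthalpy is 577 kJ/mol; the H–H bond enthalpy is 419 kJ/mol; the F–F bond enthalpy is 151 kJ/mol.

Bonds broken (reactants):
  H–F: 2 × 577 = 1154
  Σ(broken) = 1154 kJ
Bonds formed (products):
  F–F: 1 × 151 = 151
  H–H: 1 × 419 = 419
  Σ(formed) = 570 kJ
ΔH = Σ(broken) − Σ(formed) = 1154 − 570 = +584 kJ

ΔH ≈ +584 kJ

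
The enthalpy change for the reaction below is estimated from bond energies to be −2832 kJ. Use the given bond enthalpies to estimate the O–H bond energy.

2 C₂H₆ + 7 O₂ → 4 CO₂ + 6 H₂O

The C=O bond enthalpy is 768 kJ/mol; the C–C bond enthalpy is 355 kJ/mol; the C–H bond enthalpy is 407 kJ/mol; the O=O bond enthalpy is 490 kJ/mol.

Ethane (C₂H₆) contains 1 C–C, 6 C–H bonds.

Let D be the O–H bond energy.
Σ(broken) = 2×355 + 12×407 + 7×490 = 9024
Σ(formed) = 8×768 + 12×D = 6144 + 12D
ΔH = Σ(broken) − Σ(formed) = (9024) − (6144 + 12D) = +2880 − 12D
Setting this equal to −2832 kJ gives 12D = 5712, so D = 476 kJ/mol.

D(O–H) ≈ 476 kJ/mol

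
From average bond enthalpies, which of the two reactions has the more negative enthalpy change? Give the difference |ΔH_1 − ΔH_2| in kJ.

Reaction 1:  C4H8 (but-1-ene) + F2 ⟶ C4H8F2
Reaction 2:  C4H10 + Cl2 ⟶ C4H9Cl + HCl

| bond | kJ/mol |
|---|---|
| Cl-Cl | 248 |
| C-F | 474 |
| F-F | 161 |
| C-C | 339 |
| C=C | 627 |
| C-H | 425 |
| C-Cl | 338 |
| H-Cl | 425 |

Reaction 1, by 409 kJ

Reaction 1:
  Bonds broken (reactants):
    C-C: 2 × 339 = 678
    C-H: 8 × 425 = 3400
    C=C: 1 × 627 = 627
    F-F: 1 × 161 = 161
    Σ(broken) = 4866 kJ
  Bonds formed (products):
    C-C: 3 × 339 = 1017
    C-F: 2 × 474 = 948
    C-H: 8 × 425 = 3400
    Σ(formed) = 5365 kJ
  ΔH_1 = 4866 − 5365 = −499 kJ
Reaction 2:
  Bonds broken (reactants):
    C-C: 3 × 339 = 1017
    C-H: 10 × 425 = 4250
    Cl-Cl: 1 × 248 = 248
    Σ(broken) = 5515 kJ
  Bonds formed (products):
    C-C: 3 × 339 = 1017
    C-Cl: 1 × 338 = 338
    C-H: 9 × 425 = 3825
    H-Cl: 1 × 425 = 425
    Σ(formed) = 5605 kJ
  ΔH_2 = 5515 − 5605 = −90 kJ
ΔH_1 − ΔH_2 = −409 kJ, so reaction 1 has the more negative ΔH; |ΔH_1 − ΔH_2| = 409 kJ.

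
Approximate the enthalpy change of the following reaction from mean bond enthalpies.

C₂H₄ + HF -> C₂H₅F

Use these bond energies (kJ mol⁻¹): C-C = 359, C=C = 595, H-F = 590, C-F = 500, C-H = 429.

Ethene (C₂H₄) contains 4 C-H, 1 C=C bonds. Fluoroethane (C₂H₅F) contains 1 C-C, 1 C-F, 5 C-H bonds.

ΔH ≈ −103 kJ

Bonds broken (reactants):
  C-H: 4 × 429 = 1716
  C=C: 1 × 595 = 595
  H-F: 1 × 590 = 590
  Σ(broken) = 2901 kJ
Bonds formed (products):
  C-C: 1 × 359 = 359
  C-F: 1 × 500 = 500
  C-H: 5 × 429 = 2145
  Σ(formed) = 3004 kJ
ΔH = Σ(broken) − Σ(formed) = 2901 − 3004 = −103 kJ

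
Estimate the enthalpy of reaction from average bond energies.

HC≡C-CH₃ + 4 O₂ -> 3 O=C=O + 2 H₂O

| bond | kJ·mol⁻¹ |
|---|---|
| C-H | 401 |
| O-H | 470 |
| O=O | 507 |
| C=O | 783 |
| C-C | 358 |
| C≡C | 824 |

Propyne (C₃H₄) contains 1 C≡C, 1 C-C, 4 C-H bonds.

Bonds broken (reactants):
  C≡C: 1 × 824 = 824
  C-C: 1 × 358 = 358
  C-H: 4 × 401 = 1604
  O=O: 4 × 507 = 2028
  Σ(broken) = 4814 kJ
Bonds formed (products):
  C=O: 6 × 783 = 4698
  O-H: 4 × 470 = 1880
  Σ(formed) = 6578 kJ
ΔH = Σ(broken) − Σ(formed) = 4814 − 6578 = −1764 kJ

ΔH ≈ −1764 kJ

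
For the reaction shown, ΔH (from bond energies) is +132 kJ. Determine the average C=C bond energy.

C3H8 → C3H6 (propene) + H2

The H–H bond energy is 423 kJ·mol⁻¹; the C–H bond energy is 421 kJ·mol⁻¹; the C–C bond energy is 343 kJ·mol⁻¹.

D(C=C) ≈ 630 kJ/mol

Let D be the C=C bond energy.
Σ(broken) = 2×343 + 8×421 = 4054
Σ(formed) = 1×343 + 6×421 + 1×D + 1×423 = 3292 + D
ΔH = Σ(broken) − Σ(formed) = (4054) − (3292 + D) = +762 − D
Setting this equal to +132 kJ gives D = 630 kJ/mol.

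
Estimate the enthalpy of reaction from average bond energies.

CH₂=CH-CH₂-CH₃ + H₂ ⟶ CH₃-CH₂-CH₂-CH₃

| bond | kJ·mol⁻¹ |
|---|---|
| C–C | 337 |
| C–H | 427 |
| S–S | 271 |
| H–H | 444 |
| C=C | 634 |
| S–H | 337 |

Bonds broken (reactants):
  C–C: 2 × 337 = 674
  C–H: 8 × 427 = 3416
  C=C: 1 × 634 = 634
  H–H: 1 × 444 = 444
  Σ(broken) = 5168 kJ
Bonds formed (products):
  C–C: 3 × 337 = 1011
  C–H: 10 × 427 = 4270
  Σ(formed) = 5281 kJ
ΔH = Σ(broken) − Σ(formed) = 5168 − 5281 = −113 kJ

ΔH ≈ −113 kJ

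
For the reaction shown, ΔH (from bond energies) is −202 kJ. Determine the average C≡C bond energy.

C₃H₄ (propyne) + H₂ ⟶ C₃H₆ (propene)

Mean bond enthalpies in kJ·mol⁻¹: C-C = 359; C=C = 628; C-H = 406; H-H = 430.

D(C≡C) ≈ 808 kJ/mol

Let D be the C≡C bond energy.
Σ(broken) = 1×D + 1×359 + 4×406 + 1×430 = 2413 + D
Σ(formed) = 1×359 + 6×406 + 1×628 = 3423
ΔH = Σ(broken) − Σ(formed) = (2413 + D) − (3423) = −1010 + D
Setting this equal to −202 kJ gives D = 808 kJ/mol.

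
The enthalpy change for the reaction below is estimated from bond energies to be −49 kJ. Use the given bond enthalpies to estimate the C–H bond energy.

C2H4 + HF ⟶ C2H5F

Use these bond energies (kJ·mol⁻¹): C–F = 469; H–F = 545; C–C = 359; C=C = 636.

Let D be the C–H bond energy.
Σ(broken) = 4×D + 1×636 + 1×545 = 1181 + 4D
Σ(formed) = 1×359 + 1×469 + 5×D = 828 + 5D
ΔH = Σ(broken) − Σ(formed) = (1181 + 4D) − (828 + 5D) = +353 − D
Setting this equal to −49 kJ gives D = 402 kJ/mol.

D(C–H) ≈ 402 kJ/mol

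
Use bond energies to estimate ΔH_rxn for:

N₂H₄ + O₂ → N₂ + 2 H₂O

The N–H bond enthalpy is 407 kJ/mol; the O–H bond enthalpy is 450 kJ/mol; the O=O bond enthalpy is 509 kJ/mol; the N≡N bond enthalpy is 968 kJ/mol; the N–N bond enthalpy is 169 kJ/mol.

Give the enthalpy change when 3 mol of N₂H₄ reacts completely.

Bonds broken (reactants):
  N–H: 4 × 407 = 1628
  N–N: 1 × 169 = 169
  O=O: 1 × 509 = 509
  Σ(broken) = 2306 kJ
Bonds formed (products):
  N≡N: 1 × 968 = 968
  O–H: 4 × 450 = 1800
  Σ(formed) = 2768 kJ
ΔH = Σ(broken) − Σ(formed) = 2306 − 2768 = −462 kJ
For 3× the reaction as written: 3 × (−462) = −1386 kJ

ΔH = −1386 kJ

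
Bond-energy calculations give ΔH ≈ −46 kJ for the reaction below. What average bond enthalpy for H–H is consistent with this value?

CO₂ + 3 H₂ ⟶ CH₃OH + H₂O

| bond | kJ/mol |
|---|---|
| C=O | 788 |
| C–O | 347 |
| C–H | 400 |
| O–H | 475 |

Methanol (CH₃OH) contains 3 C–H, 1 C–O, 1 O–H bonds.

D(H–H) ≈ 450 kJ/mol

Let D be the H–H bond energy.
Σ(broken) = 2×788 + 3×D = 1576 + 3D
Σ(formed) = 3×400 + 1×347 + 3×475 = 2972
ΔH = Σ(broken) − Σ(formed) = (1576 + 3D) − (2972) = −1396 + 3D
Setting this equal to −46 kJ gives 3D = 1350, so D = 450 kJ/mol.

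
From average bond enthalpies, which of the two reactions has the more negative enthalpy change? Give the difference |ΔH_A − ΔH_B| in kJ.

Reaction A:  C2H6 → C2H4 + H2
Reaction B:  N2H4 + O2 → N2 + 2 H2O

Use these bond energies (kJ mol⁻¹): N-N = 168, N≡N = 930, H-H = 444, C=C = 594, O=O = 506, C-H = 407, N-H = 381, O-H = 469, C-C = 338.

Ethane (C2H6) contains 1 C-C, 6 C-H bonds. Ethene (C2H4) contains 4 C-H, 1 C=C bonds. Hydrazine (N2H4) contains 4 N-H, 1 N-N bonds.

Reaction A:
  Bonds broken (reactants):
    C-C: 1 × 338 = 338
    C-H: 6 × 407 = 2442
    Σ(broken) = 2780 kJ
  Bonds formed (products):
    C-H: 4 × 407 = 1628
    C=C: 1 × 594 = 594
    H-H: 1 × 444 = 444
    Σ(formed) = 2666 kJ
  ΔH_A = 2780 − 2666 = +114 kJ
Reaction B:
  Bonds broken (reactants):
    N-H: 4 × 381 = 1524
    N-N: 1 × 168 = 168
    O=O: 1 × 506 = 506
    Σ(broken) = 2198 kJ
  Bonds formed (products):
    N≡N: 1 × 930 = 930
    O-H: 4 × 469 = 1876
    Σ(formed) = 2806 kJ
  ΔH_B = 2198 − 2806 = −608 kJ
ΔH_A − ΔH_B = +722 kJ, so reaction B has the more negative ΔH; |ΔH_A − ΔH_B| = 722 kJ.

Reaction B, by 722 kJ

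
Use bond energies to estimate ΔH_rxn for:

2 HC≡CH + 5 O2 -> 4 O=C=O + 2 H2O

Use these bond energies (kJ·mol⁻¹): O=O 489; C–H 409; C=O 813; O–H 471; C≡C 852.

Bonds broken (reactants):
  C≡C: 2 × 852 = 1704
  C–H: 4 × 409 = 1636
  O=O: 5 × 489 = 2445
  Σ(broken) = 5785 kJ
Bonds formed (products):
  C=O: 8 × 813 = 6504
  O–H: 4 × 471 = 1884
  Σ(formed) = 8388 kJ
ΔH = Σ(broken) − Σ(formed) = 5785 − 8388 = −2603 kJ

ΔH ≈ −2603 kJ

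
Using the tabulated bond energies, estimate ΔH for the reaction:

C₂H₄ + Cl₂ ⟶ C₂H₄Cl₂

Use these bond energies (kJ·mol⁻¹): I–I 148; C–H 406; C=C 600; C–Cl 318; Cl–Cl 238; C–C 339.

ΔH ≈ −137 kJ

Bonds broken (reactants):
  C–H: 4 × 406 = 1624
  C=C: 1 × 600 = 600
  Cl–Cl: 1 × 238 = 238
  Σ(broken) = 2462 kJ
Bonds formed (products):
  C–C: 1 × 339 = 339
  C–Cl: 2 × 318 = 636
  C–H: 4 × 406 = 1624
  Σ(formed) = 2599 kJ
ΔH = Σ(broken) − Σ(formed) = 2462 − 2599 = −137 kJ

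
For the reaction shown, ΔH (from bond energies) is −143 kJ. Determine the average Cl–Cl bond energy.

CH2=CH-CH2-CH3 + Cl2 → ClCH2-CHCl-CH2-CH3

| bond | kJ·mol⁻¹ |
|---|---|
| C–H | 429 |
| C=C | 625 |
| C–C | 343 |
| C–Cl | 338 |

Let D be the Cl–Cl bond energy.
Σ(broken) = 2×343 + 8×429 + 1×625 + 1×D = 4743 + D
Σ(formed) = 3×343 + 2×338 + 8×429 = 5137
ΔH = Σ(broken) − Σ(formed) = (4743 + D) − (5137) = −394 + D
Setting this equal to −143 kJ gives D = 251 kJ/mol.

D(Cl–Cl) ≈ 251 kJ/mol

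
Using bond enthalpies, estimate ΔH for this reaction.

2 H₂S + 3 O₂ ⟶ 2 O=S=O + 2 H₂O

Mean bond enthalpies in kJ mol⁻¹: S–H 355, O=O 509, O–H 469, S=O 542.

Bonds broken (reactants):
  O=O: 3 × 509 = 1527
  S–H: 4 × 355 = 1420
  Σ(broken) = 2947 kJ
Bonds formed (products):
  O–H: 4 × 469 = 1876
  S=O: 4 × 542 = 2168
  Σ(formed) = 4044 kJ
ΔH = Σ(broken) − Σ(formed) = 2947 − 4044 = −1097 kJ

ΔH ≈ −1097 kJ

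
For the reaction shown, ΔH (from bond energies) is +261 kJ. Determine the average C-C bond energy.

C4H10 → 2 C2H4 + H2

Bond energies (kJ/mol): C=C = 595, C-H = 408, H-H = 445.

D(C-C) ≈ 360 kJ/mol

Let D be the C-C bond energy.
Σ(broken) = 3×D + 10×408 = 4080 + 3D
Σ(formed) = 8×408 + 2×595 + 1×445 = 4899
ΔH = Σ(broken) − Σ(formed) = (4080 + 3D) − (4899) = −819 + 3D
Setting this equal to +261 kJ gives 3D = 1080, so D = 360 kJ/mol.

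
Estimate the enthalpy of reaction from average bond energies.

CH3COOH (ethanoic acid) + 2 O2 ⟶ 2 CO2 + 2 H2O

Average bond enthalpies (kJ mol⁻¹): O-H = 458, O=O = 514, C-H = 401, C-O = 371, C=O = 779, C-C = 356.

ΔH ≈ −753 kJ

Bonds broken (reactants):
  C-C: 1 × 356 = 356
  C-H: 3 × 401 = 1203
  C-O: 1 × 371 = 371
  C=O: 1 × 779 = 779
  O-H: 1 × 458 = 458
  O=O: 2 × 514 = 1028
  Σ(broken) = 4195 kJ
Bonds formed (products):
  C=O: 4 × 779 = 3116
  O-H: 4 × 458 = 1832
  Σ(formed) = 4948 kJ
ΔH = Σ(broken) − Σ(formed) = 4195 − 4948 = −753 kJ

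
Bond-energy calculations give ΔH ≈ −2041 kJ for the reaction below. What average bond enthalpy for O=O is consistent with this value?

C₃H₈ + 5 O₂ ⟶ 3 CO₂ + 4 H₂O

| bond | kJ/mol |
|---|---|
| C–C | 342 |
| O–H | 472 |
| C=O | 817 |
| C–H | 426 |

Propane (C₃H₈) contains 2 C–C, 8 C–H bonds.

Let D be the O=O bond energy.
Σ(broken) = 2×342 + 8×426 + 5×D = 4092 + 5D
Σ(formed) = 6×817 + 8×472 = 8678
ΔH = Σ(broken) − Σ(formed) = (4092 + 5D) − (8678) = −4586 + 5D
Setting this equal to −2041 kJ gives 5D = 2545, so D = 509 kJ/mol.

D(O=O) ≈ 509 kJ/mol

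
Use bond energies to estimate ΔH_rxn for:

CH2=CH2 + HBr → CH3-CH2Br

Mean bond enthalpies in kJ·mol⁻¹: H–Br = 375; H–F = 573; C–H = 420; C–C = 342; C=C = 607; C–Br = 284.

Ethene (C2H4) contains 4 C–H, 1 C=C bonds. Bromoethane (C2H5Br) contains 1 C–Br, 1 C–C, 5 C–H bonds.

ΔH ≈ −64 kJ

Bonds broken (reactants):
  C–H: 4 × 420 = 1680
  C=C: 1 × 607 = 607
  H–Br: 1 × 375 = 375
  Σ(broken) = 2662 kJ
Bonds formed (products):
  C–Br: 1 × 284 = 284
  C–C: 1 × 342 = 342
  C–H: 5 × 420 = 2100
  Σ(formed) = 2726 kJ
ΔH = Σ(broken) − Σ(formed) = 2662 − 2726 = −64 kJ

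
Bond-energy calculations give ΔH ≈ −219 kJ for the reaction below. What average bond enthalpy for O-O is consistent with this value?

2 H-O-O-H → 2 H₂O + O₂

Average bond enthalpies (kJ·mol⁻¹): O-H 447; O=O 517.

D(O-O) ≈ 149 kJ/mol

Let D be the O-O bond energy.
Σ(broken) = 4×447 + 2×D = 1788 + 2D
Σ(formed) = 4×447 + 1×517 = 2305
ΔH = Σ(broken) − Σ(formed) = (1788 + 2D) − (2305) = −517 + 2D
Setting this equal to −219 kJ gives 2D = 298, so D = 149 kJ/mol.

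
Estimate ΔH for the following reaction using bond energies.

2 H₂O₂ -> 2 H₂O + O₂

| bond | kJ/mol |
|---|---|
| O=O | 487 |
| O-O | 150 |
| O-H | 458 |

ΔH ≈ −187 kJ

Bonds broken (reactants):
  O-H: 4 × 458 = 1832
  O-O: 2 × 150 = 300
  Σ(broken) = 2132 kJ
Bonds formed (products):
  O-H: 4 × 458 = 1832
  O=O: 1 × 487 = 487
  Σ(formed) = 2319 kJ
ΔH = Σ(broken) − Σ(formed) = 2132 − 2319 = −187 kJ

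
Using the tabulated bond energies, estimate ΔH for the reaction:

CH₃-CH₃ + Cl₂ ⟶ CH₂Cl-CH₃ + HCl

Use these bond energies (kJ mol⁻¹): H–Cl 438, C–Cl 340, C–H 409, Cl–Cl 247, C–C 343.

ΔH ≈ −122 kJ

Bonds broken (reactants):
  C–C: 1 × 343 = 343
  C–H: 6 × 409 = 2454
  Cl–Cl: 1 × 247 = 247
  Σ(broken) = 3044 kJ
Bonds formed (products):
  C–C: 1 × 343 = 343
  C–Cl: 1 × 340 = 340
  C–H: 5 × 409 = 2045
  H–Cl: 1 × 438 = 438
  Σ(formed) = 3166 kJ
ΔH = Σ(broken) − Σ(formed) = 3044 − 3166 = −122 kJ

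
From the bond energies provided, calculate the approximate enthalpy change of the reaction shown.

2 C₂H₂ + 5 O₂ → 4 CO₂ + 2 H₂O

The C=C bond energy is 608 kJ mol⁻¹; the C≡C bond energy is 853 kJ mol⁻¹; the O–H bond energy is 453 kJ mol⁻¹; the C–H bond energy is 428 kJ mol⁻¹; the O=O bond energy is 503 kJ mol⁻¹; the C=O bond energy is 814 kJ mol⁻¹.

Bonds broken (reactants):
  C≡C: 2 × 853 = 1706
  C–H: 4 × 428 = 1712
  O=O: 5 × 503 = 2515
  Σ(broken) = 5933 kJ
Bonds formed (products):
  C=O: 8 × 814 = 6512
  O–H: 4 × 453 = 1812
  Σ(formed) = 8324 kJ
ΔH = Σ(broken) − Σ(formed) = 5933 − 8324 = −2391 kJ

ΔH ≈ −2391 kJ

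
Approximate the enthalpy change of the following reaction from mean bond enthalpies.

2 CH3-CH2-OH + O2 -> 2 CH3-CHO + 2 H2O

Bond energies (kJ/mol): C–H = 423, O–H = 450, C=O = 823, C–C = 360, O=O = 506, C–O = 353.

Bonds broken (reactants):
  C–C: 2 × 360 = 720
  C–H: 10 × 423 = 4230
  C–O: 2 × 353 = 706
  O–H: 2 × 450 = 900
  O=O: 1 × 506 = 506
  Σ(broken) = 7062 kJ
Bonds formed (products):
  C–C: 2 × 360 = 720
  C–H: 8 × 423 = 3384
  C=O: 2 × 823 = 1646
  O–H: 4 × 450 = 1800
  Σ(formed) = 7550 kJ
ΔH = Σ(broken) − Σ(formed) = 7062 − 7550 = −488 kJ

ΔH ≈ −488 kJ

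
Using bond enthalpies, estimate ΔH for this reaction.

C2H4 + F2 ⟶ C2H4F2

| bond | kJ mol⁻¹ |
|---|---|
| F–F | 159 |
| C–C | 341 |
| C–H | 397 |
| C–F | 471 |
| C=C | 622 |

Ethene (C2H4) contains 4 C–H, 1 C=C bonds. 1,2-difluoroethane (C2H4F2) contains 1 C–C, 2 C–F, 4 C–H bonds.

Bonds broken (reactants):
  C–H: 4 × 397 = 1588
  C=C: 1 × 622 = 622
  F–F: 1 × 159 = 159
  Σ(broken) = 2369 kJ
Bonds formed (products):
  C–C: 1 × 341 = 341
  C–F: 2 × 471 = 942
  C–H: 4 × 397 = 1588
  Σ(formed) = 2871 kJ
ΔH = Σ(broken) − Σ(formed) = 2369 − 2871 = −502 kJ

ΔH ≈ −502 kJ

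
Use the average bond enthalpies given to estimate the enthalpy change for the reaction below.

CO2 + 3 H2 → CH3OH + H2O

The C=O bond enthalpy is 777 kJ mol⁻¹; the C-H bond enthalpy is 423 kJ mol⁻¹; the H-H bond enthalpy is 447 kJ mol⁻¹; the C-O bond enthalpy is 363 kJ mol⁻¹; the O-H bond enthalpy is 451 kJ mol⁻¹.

ΔH ≈ −90 kJ

Bonds broken (reactants):
  C=O: 2 × 777 = 1554
  H-H: 3 × 447 = 1341
  Σ(broken) = 2895 kJ
Bonds formed (products):
  C-H: 3 × 423 = 1269
  C-O: 1 × 363 = 363
  O-H: 3 × 451 = 1353
  Σ(formed) = 2985 kJ
ΔH = Σ(broken) − Σ(formed) = 2895 − 2985 = −90 kJ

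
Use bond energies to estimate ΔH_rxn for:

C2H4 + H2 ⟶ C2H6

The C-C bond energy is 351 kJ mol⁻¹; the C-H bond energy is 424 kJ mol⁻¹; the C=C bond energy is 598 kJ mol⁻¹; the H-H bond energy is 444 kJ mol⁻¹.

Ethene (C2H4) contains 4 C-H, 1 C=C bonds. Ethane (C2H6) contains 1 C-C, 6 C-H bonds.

ΔH ≈ −157 kJ

Bonds broken (reactants):
  C-H: 4 × 424 = 1696
  C=C: 1 × 598 = 598
  H-H: 1 × 444 = 444
  Σ(broken) = 2738 kJ
Bonds formed (products):
  C-C: 1 × 351 = 351
  C-H: 6 × 424 = 2544
  Σ(formed) = 2895 kJ
ΔH = Σ(broken) − Σ(formed) = 2738 − 2895 = −157 kJ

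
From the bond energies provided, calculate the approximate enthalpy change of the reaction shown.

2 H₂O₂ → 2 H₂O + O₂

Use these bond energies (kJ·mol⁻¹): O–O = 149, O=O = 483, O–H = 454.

Bonds broken (reactants):
  O–H: 4 × 454 = 1816
  O–O: 2 × 149 = 298
  Σ(broken) = 2114 kJ
Bonds formed (products):
  O–H: 4 × 454 = 1816
  O=O: 1 × 483 = 483
  Σ(formed) = 2299 kJ
ΔH = Σ(broken) − Σ(formed) = 2114 − 2299 = −185 kJ

ΔH ≈ −185 kJ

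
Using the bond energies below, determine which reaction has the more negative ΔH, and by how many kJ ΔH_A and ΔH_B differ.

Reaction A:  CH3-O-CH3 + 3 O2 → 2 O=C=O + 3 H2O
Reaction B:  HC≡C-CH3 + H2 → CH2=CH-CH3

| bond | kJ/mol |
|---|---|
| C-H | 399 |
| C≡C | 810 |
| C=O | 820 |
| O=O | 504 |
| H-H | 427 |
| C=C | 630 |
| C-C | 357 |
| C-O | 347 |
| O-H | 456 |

Reaction A, by 1225 kJ

Reaction A:
  Bonds broken (reactants):
    C-H: 6 × 399 = 2394
    C-O: 2 × 347 = 694
    O=O: 3 × 504 = 1512
    Σ(broken) = 4600 kJ
  Bonds formed (products):
    C=O: 4 × 820 = 3280
    O-H: 6 × 456 = 2736
    Σ(formed) = 6016 kJ
  ΔH_A = 4600 − 6016 = −1416 kJ
Reaction B:
  Bonds broken (reactants):
    C≡C: 1 × 810 = 810
    C-C: 1 × 357 = 357
    C-H: 4 × 399 = 1596
    H-H: 1 × 427 = 427
    Σ(broken) = 3190 kJ
  Bonds formed (products):
    C-C: 1 × 357 = 357
    C-H: 6 × 399 = 2394
    C=C: 1 × 630 = 630
    Σ(formed) = 3381 kJ
  ΔH_B = 3190 − 3381 = −191 kJ
ΔH_A − ΔH_B = −1225 kJ, so reaction A has the more negative ΔH; |ΔH_A − ΔH_B| = 1225 kJ.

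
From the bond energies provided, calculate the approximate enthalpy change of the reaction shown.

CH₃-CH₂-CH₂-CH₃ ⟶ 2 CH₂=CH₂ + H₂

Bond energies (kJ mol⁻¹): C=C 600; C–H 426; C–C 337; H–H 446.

Bonds broken (reactants):
  C–C: 3 × 337 = 1011
  C–H: 10 × 426 = 4260
  Σ(broken) = 5271 kJ
Bonds formed (products):
  C–H: 8 × 426 = 3408
  C=C: 2 × 600 = 1200
  H–H: 1 × 446 = 446
  Σ(formed) = 5054 kJ
ΔH = Σ(broken) − Σ(formed) = 5271 − 5054 = +217 kJ

ΔH ≈ +217 kJ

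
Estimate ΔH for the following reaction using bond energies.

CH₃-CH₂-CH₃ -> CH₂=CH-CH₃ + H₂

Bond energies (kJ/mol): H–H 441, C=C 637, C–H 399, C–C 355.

ΔH ≈ +75 kJ

Bonds broken (reactants):
  C–C: 2 × 355 = 710
  C–H: 8 × 399 = 3192
  Σ(broken) = 3902 kJ
Bonds formed (products):
  C–C: 1 × 355 = 355
  C–H: 6 × 399 = 2394
  C=C: 1 × 637 = 637
  H–H: 1 × 441 = 441
  Σ(formed) = 3827 kJ
ΔH = Σ(broken) − Σ(formed) = 3902 − 3827 = +75 kJ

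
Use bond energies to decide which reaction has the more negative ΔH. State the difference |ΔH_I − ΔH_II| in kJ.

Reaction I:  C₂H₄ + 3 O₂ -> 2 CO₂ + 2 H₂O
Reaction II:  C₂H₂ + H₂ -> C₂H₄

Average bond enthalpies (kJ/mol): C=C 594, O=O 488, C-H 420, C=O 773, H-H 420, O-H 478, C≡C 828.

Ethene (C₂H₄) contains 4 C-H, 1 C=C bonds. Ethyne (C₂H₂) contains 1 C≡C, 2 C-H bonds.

Reaction I, by 1080 kJ

Reaction I:
  Bonds broken (reactants):
    C-H: 4 × 420 = 1680
    C=C: 1 × 594 = 594
    O=O: 3 × 488 = 1464
    Σ(broken) = 3738 kJ
  Bonds formed (products):
    C=O: 4 × 773 = 3092
    O-H: 4 × 478 = 1912
    Σ(formed) = 5004 kJ
  ΔH_I = 3738 − 5004 = −1266 kJ
Reaction II:
  Bonds broken (reactants):
    C≡C: 1 × 828 = 828
    C-H: 2 × 420 = 840
    H-H: 1 × 420 = 420
    Σ(broken) = 2088 kJ
  Bonds formed (products):
    C-H: 4 × 420 = 1680
    C=C: 1 × 594 = 594
    Σ(formed) = 2274 kJ
  ΔH_II = 2088 − 2274 = −186 kJ
ΔH_I − ΔH_II = −1080 kJ, so reaction I has the more negative ΔH; |ΔH_I − ΔH_II| = 1080 kJ.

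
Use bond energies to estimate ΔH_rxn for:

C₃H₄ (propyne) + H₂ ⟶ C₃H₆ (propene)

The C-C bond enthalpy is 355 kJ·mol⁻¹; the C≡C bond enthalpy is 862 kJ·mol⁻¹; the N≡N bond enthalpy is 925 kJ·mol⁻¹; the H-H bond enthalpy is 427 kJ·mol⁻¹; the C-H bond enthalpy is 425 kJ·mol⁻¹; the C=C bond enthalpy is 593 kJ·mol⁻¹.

Bonds broken (reactants):
  C≡C: 1 × 862 = 862
  C-C: 1 × 355 = 355
  C-H: 4 × 425 = 1700
  H-H: 1 × 427 = 427
  Σ(broken) = 3344 kJ
Bonds formed (products):
  C-C: 1 × 355 = 355
  C-H: 6 × 425 = 2550
  C=C: 1 × 593 = 593
  Σ(formed) = 3498 kJ
ΔH = Σ(broken) − Σ(formed) = 3344 − 3498 = −154 kJ

ΔH ≈ −154 kJ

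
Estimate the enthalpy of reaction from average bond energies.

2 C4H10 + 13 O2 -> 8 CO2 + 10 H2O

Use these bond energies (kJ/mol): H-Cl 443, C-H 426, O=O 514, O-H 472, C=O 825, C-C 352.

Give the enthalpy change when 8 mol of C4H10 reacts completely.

Bonds broken (reactants):
  C-C: 6 × 352 = 2112
  C-H: 20 × 426 = 8520
  O=O: 13 × 514 = 6682
  Σ(broken) = 17314 kJ
Bonds formed (products):
  C=O: 16 × 825 = 13200
  O-H: 20 × 472 = 9440
  Σ(formed) = 22640 kJ
ΔH = Σ(broken) − Σ(formed) = 17314 − 22640 = −5326 kJ
For 4× the reaction as written: 4 × (−5326) = −21304 kJ

ΔH = −21304 kJ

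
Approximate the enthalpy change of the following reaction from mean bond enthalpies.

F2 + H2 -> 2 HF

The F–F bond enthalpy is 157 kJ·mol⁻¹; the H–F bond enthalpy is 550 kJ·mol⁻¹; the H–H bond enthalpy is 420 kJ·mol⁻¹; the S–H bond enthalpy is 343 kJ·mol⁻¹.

Bonds broken (reactants):
  F–F: 1 × 157 = 157
  H–H: 1 × 420 = 420
  Σ(broken) = 577 kJ
Bonds formed (products):
  H–F: 2 × 550 = 1100
  Σ(formed) = 1100 kJ
ΔH = Σ(broken) − Σ(formed) = 577 − 1100 = −523 kJ

ΔH ≈ −523 kJ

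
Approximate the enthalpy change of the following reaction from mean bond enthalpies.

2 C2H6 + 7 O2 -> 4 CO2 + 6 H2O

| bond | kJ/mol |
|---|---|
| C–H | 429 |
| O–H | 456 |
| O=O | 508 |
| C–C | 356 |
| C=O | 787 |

Bonds broken (reactants):
  C–C: 2 × 356 = 712
  C–H: 12 × 429 = 5148
  O=O: 7 × 508 = 3556
  Σ(broken) = 9416 kJ
Bonds formed (products):
  C=O: 8 × 787 = 6296
  O–H: 12 × 456 = 5472
  Σ(formed) = 11768 kJ
ΔH = Σ(broken) − Σ(formed) = 9416 − 11768 = −2352 kJ

ΔH ≈ −2352 kJ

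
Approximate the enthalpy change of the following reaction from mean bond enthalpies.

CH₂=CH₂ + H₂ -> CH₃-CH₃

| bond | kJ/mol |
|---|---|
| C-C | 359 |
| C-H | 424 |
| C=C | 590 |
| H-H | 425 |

ΔH ≈ −192 kJ

Bonds broken (reactants):
  C-H: 4 × 424 = 1696
  C=C: 1 × 590 = 590
  H-H: 1 × 425 = 425
  Σ(broken) = 2711 kJ
Bonds formed (products):
  C-C: 1 × 359 = 359
  C-H: 6 × 424 = 2544
  Σ(formed) = 2903 kJ
ΔH = Σ(broken) − Σ(formed) = 2711 − 2903 = −192 kJ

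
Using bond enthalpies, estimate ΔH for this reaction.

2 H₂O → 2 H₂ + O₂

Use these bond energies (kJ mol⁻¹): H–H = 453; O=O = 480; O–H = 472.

ΔH ≈ +502 kJ

Bonds broken (reactants):
  O–H: 4 × 472 = 1888
  Σ(broken) = 1888 kJ
Bonds formed (products):
  H–H: 2 × 453 = 906
  O=O: 1 × 480 = 480
  Σ(formed) = 1386 kJ
ΔH = Σ(broken) − Σ(formed) = 1888 − 1386 = +502 kJ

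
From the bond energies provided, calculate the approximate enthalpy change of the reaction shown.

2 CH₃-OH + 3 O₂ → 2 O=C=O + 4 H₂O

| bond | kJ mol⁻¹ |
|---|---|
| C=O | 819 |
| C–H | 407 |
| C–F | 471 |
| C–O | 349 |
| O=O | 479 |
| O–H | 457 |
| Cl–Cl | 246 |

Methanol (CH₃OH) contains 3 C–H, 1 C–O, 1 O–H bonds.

ΔH ≈ −1441 kJ

Bonds broken (reactants):
  C–H: 6 × 407 = 2442
  C–O: 2 × 349 = 698
  O–H: 2 × 457 = 914
  O=O: 3 × 479 = 1437
  Σ(broken) = 5491 kJ
Bonds formed (products):
  C=O: 4 × 819 = 3276
  O–H: 8 × 457 = 3656
  Σ(formed) = 6932 kJ
ΔH = Σ(broken) − Σ(formed) = 5491 − 6932 = −1441 kJ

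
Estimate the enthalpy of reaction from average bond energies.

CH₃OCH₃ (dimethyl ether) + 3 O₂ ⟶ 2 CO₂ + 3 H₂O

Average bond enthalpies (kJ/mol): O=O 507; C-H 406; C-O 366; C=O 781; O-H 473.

ΔH ≈ −1273 kJ

Bonds broken (reactants):
  C-H: 6 × 406 = 2436
  C-O: 2 × 366 = 732
  O=O: 3 × 507 = 1521
  Σ(broken) = 4689 kJ
Bonds formed (products):
  C=O: 4 × 781 = 3124
  O-H: 6 × 473 = 2838
  Σ(formed) = 5962 kJ
ΔH = Σ(broken) − Σ(formed) = 4689 − 5962 = −1273 kJ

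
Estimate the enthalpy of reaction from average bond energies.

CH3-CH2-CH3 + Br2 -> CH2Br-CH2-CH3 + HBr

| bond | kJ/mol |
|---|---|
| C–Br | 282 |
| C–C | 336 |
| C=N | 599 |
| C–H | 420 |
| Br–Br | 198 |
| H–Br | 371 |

ΔH ≈ −35 kJ

Bonds broken (reactants):
  Br–Br: 1 × 198 = 198
  C–C: 2 × 336 = 672
  C–H: 8 × 420 = 3360
  Σ(broken) = 4230 kJ
Bonds formed (products):
  C–Br: 1 × 282 = 282
  C–C: 2 × 336 = 672
  C–H: 7 × 420 = 2940
  H–Br: 1 × 371 = 371
  Σ(formed) = 4265 kJ
ΔH = Σ(broken) − Σ(formed) = 4230 − 4265 = −35 kJ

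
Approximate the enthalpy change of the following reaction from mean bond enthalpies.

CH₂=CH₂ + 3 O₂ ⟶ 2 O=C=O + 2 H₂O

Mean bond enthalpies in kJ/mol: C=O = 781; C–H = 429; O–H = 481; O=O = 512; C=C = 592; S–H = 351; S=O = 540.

Bonds broken (reactants):
  C–H: 4 × 429 = 1716
  C=C: 1 × 592 = 592
  O=O: 3 × 512 = 1536
  Σ(broken) = 3844 kJ
Bonds formed (products):
  C=O: 4 × 781 = 3124
  O–H: 4 × 481 = 1924
  Σ(formed) = 5048 kJ
ΔH = Σ(broken) − Σ(formed) = 3844 − 5048 = −1204 kJ

ΔH ≈ −1204 kJ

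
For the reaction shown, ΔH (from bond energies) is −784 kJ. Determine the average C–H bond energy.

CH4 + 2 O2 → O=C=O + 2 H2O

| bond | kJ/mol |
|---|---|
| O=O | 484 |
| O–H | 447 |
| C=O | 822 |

Let D be the C–H bond energy.
Σ(broken) = 4×D + 2×484 = 968 + 4D
Σ(formed) = 2×822 + 4×447 = 3432
ΔH = Σ(broken) − Σ(formed) = (968 + 4D) − (3432) = −2464 + 4D
Setting this equal to −784 kJ gives 4D = 1680, so D = 420 kJ/mol.

D(C–H) ≈ 420 kJ/mol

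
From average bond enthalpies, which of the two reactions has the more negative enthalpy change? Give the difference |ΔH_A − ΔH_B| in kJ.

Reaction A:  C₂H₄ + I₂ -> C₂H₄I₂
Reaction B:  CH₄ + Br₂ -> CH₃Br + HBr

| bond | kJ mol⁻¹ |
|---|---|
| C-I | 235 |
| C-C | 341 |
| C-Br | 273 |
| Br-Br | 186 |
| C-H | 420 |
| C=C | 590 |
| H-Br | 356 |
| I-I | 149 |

Reaction A:
  Bonds broken (reactants):
    C-H: 4 × 420 = 1680
    C=C: 1 × 590 = 590
    I-I: 1 × 149 = 149
    Σ(broken) = 2419 kJ
  Bonds formed (products):
    C-C: 1 × 341 = 341
    C-H: 4 × 420 = 1680
    C-I: 2 × 235 = 470
    Σ(formed) = 2491 kJ
  ΔH_A = 2419 − 2491 = −72 kJ
Reaction B:
  Bonds broken (reactants):
    Br-Br: 1 × 186 = 186
    C-H: 4 × 420 = 1680
    Σ(broken) = 1866 kJ
  Bonds formed (products):
    C-Br: 1 × 273 = 273
    C-H: 3 × 420 = 1260
    H-Br: 1 × 356 = 356
    Σ(formed) = 1889 kJ
  ΔH_B = 1866 − 1889 = −23 kJ
ΔH_A − ΔH_B = −49 kJ, so reaction A has the more negative ΔH; |ΔH_A − ΔH_B| = 49 kJ.

Reaction A, by 49 kJ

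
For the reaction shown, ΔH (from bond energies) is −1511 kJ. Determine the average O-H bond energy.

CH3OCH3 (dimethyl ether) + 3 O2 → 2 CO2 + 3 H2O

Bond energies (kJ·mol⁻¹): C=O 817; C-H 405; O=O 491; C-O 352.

Let D be the O-H bond energy.
Σ(broken) = 6×405 + 2×352 + 3×491 = 4607
Σ(formed) = 4×817 + 6×D = 3268 + 6D
ΔH = Σ(broken) − Σ(formed) = (4607) − (3268 + 6D) = +1339 − 6D
Setting this equal to −1511 kJ gives 6D = 2850, so D = 475 kJ/mol.

D(O-H) ≈ 475 kJ/mol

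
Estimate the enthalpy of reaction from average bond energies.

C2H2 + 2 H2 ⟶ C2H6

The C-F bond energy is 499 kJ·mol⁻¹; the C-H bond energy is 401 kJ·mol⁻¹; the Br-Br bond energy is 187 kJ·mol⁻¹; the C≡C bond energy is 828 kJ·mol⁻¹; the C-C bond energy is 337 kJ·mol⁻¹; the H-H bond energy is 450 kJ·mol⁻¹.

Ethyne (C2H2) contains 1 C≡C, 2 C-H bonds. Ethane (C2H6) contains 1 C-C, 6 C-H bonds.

ΔH ≈ −213 kJ

Bonds broken (reactants):
  C≡C: 1 × 828 = 828
  C-H: 2 × 401 = 802
  H-H: 2 × 450 = 900
  Σ(broken) = 2530 kJ
Bonds formed (products):
  C-C: 1 × 337 = 337
  C-H: 6 × 401 = 2406
  Σ(formed) = 2743 kJ
ΔH = Σ(broken) − Σ(formed) = 2530 − 2743 = −213 kJ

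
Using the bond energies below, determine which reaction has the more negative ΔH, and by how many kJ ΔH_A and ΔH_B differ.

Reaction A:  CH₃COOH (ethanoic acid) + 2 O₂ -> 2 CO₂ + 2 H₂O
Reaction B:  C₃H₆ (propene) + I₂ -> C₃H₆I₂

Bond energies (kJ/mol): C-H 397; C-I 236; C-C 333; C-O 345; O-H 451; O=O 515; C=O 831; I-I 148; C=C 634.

Reaction A, by 924 kJ

Reaction A:
  Bonds broken (reactants):
    C-C: 1 × 333 = 333
    C-H: 3 × 397 = 1191
    C-O: 1 × 345 = 345
    C=O: 1 × 831 = 831
    O-H: 1 × 451 = 451
    O=O: 2 × 515 = 1030
    Σ(broken) = 4181 kJ
  Bonds formed (products):
    C=O: 4 × 831 = 3324
    O-H: 4 × 451 = 1804
    Σ(formed) = 5128 kJ
  ΔH_A = 4181 − 5128 = −947 kJ
Reaction B:
  Bonds broken (reactants):
    C-C: 1 × 333 = 333
    C-H: 6 × 397 = 2382
    C=C: 1 × 634 = 634
    I-I: 1 × 148 = 148
    Σ(broken) = 3497 kJ
  Bonds formed (products):
    C-C: 2 × 333 = 666
    C-H: 6 × 397 = 2382
    C-I: 2 × 236 = 472
    Σ(formed) = 3520 kJ
  ΔH_B = 3497 − 3520 = −23 kJ
ΔH_A − ΔH_B = −924 kJ, so reaction A has the more negative ΔH; |ΔH_A − ΔH_B| = 924 kJ.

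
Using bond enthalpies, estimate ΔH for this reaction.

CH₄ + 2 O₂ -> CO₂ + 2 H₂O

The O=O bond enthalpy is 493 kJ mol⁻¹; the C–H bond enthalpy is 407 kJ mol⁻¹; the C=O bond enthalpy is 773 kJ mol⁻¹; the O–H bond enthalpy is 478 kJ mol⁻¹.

ΔH ≈ −844 kJ

Bonds broken (reactants):
  C–H: 4 × 407 = 1628
  O=O: 2 × 493 = 986
  Σ(broken) = 2614 kJ
Bonds formed (products):
  C=O: 2 × 773 = 1546
  O–H: 4 × 478 = 1912
  Σ(formed) = 3458 kJ
ΔH = Σ(broken) − Σ(formed) = 2614 − 3458 = −844 kJ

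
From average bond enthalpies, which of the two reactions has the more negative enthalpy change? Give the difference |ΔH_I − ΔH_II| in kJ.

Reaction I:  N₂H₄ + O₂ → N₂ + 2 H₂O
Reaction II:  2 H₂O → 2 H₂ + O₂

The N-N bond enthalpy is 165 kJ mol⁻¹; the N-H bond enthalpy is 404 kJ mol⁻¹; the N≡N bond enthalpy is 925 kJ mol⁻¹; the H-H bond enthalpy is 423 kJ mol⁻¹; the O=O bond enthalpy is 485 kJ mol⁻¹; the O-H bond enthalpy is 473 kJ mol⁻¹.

Reaction I, by 1112 kJ

Reaction I:
  Bonds broken (reactants):
    N-H: 4 × 404 = 1616
    N-N: 1 × 165 = 165
    O=O: 1 × 485 = 485
    Σ(broken) = 2266 kJ
  Bonds formed (products):
    N≡N: 1 × 925 = 925
    O-H: 4 × 473 = 1892
    Σ(formed) = 2817 kJ
  ΔH_I = 2266 − 2817 = −551 kJ
Reaction II:
  Bonds broken (reactants):
    O-H: 4 × 473 = 1892
    Σ(broken) = 1892 kJ
  Bonds formed (products):
    H-H: 2 × 423 = 846
    O=O: 1 × 485 = 485
    Σ(formed) = 1331 kJ
  ΔH_II = 1892 − 1331 = +561 kJ
ΔH_I − ΔH_II = −1112 kJ, so reaction I has the more negative ΔH; |ΔH_I − ΔH_II| = 1112 kJ.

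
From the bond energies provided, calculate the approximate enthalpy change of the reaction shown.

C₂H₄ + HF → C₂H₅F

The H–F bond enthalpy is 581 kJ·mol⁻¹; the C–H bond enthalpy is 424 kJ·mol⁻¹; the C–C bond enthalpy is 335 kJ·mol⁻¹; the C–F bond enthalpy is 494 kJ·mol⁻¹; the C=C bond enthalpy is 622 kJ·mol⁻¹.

Bonds broken (reactants):
  C–H: 4 × 424 = 1696
  C=C: 1 × 622 = 622
  H–F: 1 × 581 = 581
  Σ(broken) = 2899 kJ
Bonds formed (products):
  C–C: 1 × 335 = 335
  C–F: 1 × 494 = 494
  C–H: 5 × 424 = 2120
  Σ(formed) = 2949 kJ
ΔH = Σ(broken) − Σ(formed) = 2899 − 2949 = −50 kJ

ΔH ≈ −50 kJ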